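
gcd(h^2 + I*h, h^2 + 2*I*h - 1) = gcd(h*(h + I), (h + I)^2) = h + I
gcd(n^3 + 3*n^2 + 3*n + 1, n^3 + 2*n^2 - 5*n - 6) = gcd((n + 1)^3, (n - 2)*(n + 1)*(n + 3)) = n + 1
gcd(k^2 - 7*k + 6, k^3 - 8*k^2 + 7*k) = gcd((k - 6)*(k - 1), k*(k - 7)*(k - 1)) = k - 1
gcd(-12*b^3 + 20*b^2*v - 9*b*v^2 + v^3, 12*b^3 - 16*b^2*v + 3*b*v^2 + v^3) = 2*b^2 - 3*b*v + v^2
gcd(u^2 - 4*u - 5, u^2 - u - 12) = 1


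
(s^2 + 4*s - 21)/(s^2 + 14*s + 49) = (s - 3)/(s + 7)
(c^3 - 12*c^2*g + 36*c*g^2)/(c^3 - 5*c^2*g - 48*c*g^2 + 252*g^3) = c/(c + 7*g)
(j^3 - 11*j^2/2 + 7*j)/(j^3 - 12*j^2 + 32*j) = (j^2 - 11*j/2 + 7)/(j^2 - 12*j + 32)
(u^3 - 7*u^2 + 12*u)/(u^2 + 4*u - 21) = u*(u - 4)/(u + 7)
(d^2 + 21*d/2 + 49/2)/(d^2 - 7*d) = (2*d^2 + 21*d + 49)/(2*d*(d - 7))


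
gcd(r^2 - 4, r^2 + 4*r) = 1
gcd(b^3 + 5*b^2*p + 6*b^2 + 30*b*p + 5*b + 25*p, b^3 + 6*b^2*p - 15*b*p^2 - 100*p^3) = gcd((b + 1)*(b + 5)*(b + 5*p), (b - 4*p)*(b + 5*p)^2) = b + 5*p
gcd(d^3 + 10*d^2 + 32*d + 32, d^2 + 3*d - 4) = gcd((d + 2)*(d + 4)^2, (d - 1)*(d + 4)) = d + 4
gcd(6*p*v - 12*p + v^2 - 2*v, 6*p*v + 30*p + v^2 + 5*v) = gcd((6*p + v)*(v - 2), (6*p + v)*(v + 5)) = 6*p + v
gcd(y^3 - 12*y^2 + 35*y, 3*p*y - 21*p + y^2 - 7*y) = y - 7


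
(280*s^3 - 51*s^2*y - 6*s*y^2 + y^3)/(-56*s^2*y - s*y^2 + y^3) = (-5*s + y)/y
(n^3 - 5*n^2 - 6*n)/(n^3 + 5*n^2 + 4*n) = (n - 6)/(n + 4)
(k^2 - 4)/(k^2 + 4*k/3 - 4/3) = 3*(k - 2)/(3*k - 2)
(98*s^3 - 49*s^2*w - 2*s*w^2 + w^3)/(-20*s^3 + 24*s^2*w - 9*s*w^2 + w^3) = (-49*s^2 + w^2)/(10*s^2 - 7*s*w + w^2)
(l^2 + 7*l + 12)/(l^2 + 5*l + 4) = (l + 3)/(l + 1)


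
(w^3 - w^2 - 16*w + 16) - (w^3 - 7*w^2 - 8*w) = 6*w^2 - 8*w + 16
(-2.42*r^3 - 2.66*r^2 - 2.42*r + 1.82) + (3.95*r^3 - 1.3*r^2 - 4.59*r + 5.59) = 1.53*r^3 - 3.96*r^2 - 7.01*r + 7.41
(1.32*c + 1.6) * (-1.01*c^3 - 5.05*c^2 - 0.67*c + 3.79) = -1.3332*c^4 - 8.282*c^3 - 8.9644*c^2 + 3.9308*c + 6.064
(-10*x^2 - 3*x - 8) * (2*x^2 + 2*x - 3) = -20*x^4 - 26*x^3 + 8*x^2 - 7*x + 24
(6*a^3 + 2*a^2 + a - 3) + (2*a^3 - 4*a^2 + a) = 8*a^3 - 2*a^2 + 2*a - 3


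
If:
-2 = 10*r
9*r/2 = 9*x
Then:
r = -1/5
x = -1/10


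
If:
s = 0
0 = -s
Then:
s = 0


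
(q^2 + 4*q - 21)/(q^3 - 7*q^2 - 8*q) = (-q^2 - 4*q + 21)/(q*(-q^2 + 7*q + 8))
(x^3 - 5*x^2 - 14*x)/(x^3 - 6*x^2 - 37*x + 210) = x*(x + 2)/(x^2 + x - 30)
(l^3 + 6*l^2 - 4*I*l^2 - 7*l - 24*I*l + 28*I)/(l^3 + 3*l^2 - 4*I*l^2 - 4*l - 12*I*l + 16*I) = (l + 7)/(l + 4)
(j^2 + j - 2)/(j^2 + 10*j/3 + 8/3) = 3*(j - 1)/(3*j + 4)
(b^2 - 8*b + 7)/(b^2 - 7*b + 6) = (b - 7)/(b - 6)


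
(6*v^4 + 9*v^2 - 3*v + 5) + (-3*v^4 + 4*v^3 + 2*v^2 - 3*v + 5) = 3*v^4 + 4*v^3 + 11*v^2 - 6*v + 10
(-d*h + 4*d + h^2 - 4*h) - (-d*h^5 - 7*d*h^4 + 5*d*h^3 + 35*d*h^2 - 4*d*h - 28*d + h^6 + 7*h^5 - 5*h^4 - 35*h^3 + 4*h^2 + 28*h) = d*h^5 + 7*d*h^4 - 5*d*h^3 - 35*d*h^2 + 3*d*h + 32*d - h^6 - 7*h^5 + 5*h^4 + 35*h^3 - 3*h^2 - 32*h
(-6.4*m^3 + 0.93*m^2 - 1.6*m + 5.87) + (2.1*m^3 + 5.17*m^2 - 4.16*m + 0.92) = -4.3*m^3 + 6.1*m^2 - 5.76*m + 6.79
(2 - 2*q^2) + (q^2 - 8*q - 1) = -q^2 - 8*q + 1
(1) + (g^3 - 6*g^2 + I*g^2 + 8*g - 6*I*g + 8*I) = g^3 - 6*g^2 + I*g^2 + 8*g - 6*I*g + 1 + 8*I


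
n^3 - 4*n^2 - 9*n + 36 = (n - 4)*(n - 3)*(n + 3)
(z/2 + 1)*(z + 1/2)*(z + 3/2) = z^3/2 + 2*z^2 + 19*z/8 + 3/4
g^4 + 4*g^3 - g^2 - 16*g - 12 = (g - 2)*(g + 1)*(g + 2)*(g + 3)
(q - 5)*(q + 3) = q^2 - 2*q - 15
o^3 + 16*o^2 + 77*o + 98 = (o + 2)*(o + 7)^2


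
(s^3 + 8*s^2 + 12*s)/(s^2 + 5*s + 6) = s*(s + 6)/(s + 3)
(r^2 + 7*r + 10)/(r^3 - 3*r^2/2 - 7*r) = 2*(r + 5)/(r*(2*r - 7))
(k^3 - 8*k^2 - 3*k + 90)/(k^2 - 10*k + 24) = (k^2 - 2*k - 15)/(k - 4)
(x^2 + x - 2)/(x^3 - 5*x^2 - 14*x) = (x - 1)/(x*(x - 7))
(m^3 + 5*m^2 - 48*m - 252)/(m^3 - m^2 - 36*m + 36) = (m^2 - m - 42)/(m^2 - 7*m + 6)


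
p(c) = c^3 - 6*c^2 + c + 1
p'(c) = 3*c^2 - 12*c + 1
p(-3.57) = -124.54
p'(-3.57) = 82.07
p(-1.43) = -15.62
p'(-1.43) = 24.29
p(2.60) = -19.38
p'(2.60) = -9.92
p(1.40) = -6.62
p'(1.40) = -9.92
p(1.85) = -11.35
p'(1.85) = -10.93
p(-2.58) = -58.69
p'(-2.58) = 51.93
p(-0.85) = -4.80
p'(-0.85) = 13.37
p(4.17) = -26.65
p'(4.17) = 3.13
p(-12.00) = -2603.00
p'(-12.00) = 577.00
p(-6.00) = -437.00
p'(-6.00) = 181.00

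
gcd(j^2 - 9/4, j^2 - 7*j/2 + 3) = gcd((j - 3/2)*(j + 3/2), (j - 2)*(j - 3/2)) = j - 3/2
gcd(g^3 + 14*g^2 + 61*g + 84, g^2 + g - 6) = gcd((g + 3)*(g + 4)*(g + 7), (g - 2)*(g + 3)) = g + 3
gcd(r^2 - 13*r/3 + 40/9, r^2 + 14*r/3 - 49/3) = 1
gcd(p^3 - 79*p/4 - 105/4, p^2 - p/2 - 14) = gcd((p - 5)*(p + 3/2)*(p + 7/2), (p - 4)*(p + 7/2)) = p + 7/2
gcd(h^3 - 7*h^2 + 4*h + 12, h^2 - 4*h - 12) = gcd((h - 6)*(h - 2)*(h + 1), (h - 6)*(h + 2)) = h - 6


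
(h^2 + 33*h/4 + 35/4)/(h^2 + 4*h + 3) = (4*h^2 + 33*h + 35)/(4*(h^2 + 4*h + 3))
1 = 1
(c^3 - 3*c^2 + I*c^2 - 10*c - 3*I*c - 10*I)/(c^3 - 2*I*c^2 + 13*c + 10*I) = (c^2 - 3*c - 10)/(c^2 - 3*I*c + 10)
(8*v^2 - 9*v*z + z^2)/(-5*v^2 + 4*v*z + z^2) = (-8*v + z)/(5*v + z)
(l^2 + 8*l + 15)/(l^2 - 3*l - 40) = (l + 3)/(l - 8)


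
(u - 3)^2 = u^2 - 6*u + 9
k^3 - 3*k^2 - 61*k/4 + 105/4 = (k - 5)*(k - 3/2)*(k + 7/2)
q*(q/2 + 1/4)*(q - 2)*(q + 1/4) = q^4/2 - 5*q^3/8 - 11*q^2/16 - q/8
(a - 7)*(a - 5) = a^2 - 12*a + 35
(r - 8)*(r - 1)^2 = r^3 - 10*r^2 + 17*r - 8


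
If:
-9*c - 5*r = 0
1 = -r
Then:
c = 5/9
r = -1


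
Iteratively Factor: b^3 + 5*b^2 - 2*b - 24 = (b + 4)*(b^2 + b - 6) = (b - 2)*(b + 4)*(b + 3)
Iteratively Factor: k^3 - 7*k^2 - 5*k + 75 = (k - 5)*(k^2 - 2*k - 15) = (k - 5)^2*(k + 3)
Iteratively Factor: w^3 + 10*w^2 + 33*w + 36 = (w + 4)*(w^2 + 6*w + 9) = (w + 3)*(w + 4)*(w + 3)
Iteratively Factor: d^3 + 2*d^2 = (d)*(d^2 + 2*d) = d^2*(d + 2)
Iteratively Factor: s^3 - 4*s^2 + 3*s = (s - 3)*(s^2 - s) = (s - 3)*(s - 1)*(s)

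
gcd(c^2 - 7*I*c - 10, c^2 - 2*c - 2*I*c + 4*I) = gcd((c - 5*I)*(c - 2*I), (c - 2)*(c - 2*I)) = c - 2*I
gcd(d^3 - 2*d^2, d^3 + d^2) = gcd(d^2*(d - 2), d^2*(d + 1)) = d^2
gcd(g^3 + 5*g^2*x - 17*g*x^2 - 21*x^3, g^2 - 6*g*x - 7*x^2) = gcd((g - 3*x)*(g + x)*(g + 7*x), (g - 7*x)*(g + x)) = g + x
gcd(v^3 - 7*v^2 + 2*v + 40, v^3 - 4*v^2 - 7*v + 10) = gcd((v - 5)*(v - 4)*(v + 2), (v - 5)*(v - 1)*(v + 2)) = v^2 - 3*v - 10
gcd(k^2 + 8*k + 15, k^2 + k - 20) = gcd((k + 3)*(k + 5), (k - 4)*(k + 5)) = k + 5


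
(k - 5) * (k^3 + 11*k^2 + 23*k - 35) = k^4 + 6*k^3 - 32*k^2 - 150*k + 175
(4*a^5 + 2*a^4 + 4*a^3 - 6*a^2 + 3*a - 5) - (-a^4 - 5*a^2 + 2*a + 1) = 4*a^5 + 3*a^4 + 4*a^3 - a^2 + a - 6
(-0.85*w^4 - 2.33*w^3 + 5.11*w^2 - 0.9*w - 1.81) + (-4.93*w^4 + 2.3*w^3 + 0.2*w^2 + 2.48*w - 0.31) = -5.78*w^4 - 0.0300000000000002*w^3 + 5.31*w^2 + 1.58*w - 2.12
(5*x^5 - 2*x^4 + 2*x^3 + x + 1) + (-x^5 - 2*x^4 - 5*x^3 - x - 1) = 4*x^5 - 4*x^4 - 3*x^3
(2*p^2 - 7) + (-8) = 2*p^2 - 15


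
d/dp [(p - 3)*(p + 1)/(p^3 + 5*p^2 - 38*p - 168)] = (-p^4 + 4*p^3 - 19*p^2 - 306*p + 222)/(p^6 + 10*p^5 - 51*p^4 - 716*p^3 - 236*p^2 + 12768*p + 28224)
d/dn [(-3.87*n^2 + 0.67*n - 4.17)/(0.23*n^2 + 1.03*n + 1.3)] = (-4.1402*n^2 - 8.1438*n + 5.1661)/(0.0529*n^4 + 0.4738*n^3 + 1.6589*n^2 + 2.678*n + 1.69)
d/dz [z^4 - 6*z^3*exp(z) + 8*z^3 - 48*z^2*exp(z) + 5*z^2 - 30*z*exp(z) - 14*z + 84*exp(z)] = -6*z^3*exp(z) + 4*z^3 - 66*z^2*exp(z) + 24*z^2 - 126*z*exp(z) + 10*z + 54*exp(z) - 14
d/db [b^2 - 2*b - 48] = 2*b - 2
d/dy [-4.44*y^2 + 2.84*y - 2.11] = 2.84 - 8.88*y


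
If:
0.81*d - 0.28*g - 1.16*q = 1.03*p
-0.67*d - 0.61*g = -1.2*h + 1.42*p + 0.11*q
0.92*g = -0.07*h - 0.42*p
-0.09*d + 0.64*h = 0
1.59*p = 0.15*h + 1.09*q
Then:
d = 0.00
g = 0.00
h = 0.00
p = 0.00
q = 0.00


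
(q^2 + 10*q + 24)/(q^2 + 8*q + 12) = (q + 4)/(q + 2)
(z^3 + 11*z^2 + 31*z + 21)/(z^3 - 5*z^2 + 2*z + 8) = (z^2 + 10*z + 21)/(z^2 - 6*z + 8)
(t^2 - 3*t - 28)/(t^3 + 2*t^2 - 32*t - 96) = (t - 7)/(t^2 - 2*t - 24)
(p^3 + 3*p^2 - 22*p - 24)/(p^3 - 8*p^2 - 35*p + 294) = (p^2 - 3*p - 4)/(p^2 - 14*p + 49)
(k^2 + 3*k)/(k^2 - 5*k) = (k + 3)/(k - 5)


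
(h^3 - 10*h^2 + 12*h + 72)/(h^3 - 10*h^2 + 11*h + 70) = (h^2 - 12*h + 36)/(h^2 - 12*h + 35)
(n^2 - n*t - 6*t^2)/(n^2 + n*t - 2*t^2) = (-n + 3*t)/(-n + t)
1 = 1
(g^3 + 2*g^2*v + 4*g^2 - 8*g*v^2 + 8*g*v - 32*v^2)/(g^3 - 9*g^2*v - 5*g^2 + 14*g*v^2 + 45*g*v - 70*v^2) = (-g^2 - 4*g*v - 4*g - 16*v)/(-g^2 + 7*g*v + 5*g - 35*v)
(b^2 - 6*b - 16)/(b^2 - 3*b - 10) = (b - 8)/(b - 5)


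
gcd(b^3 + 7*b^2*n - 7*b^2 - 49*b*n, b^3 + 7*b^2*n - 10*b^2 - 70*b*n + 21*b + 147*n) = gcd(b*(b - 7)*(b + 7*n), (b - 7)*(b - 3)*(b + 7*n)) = b^2 + 7*b*n - 7*b - 49*n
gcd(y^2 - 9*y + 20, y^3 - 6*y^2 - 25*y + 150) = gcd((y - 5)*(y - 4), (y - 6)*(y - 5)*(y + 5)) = y - 5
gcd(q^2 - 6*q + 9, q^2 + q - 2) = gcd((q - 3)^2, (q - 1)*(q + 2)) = 1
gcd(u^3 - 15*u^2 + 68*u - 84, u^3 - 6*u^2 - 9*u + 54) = u - 6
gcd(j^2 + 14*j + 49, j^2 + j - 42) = j + 7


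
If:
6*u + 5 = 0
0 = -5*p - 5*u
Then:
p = 5/6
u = -5/6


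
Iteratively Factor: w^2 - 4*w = (w)*(w - 4)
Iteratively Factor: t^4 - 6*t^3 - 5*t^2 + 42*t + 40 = (t + 1)*(t^3 - 7*t^2 + 2*t + 40) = (t - 4)*(t + 1)*(t^2 - 3*t - 10) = (t - 5)*(t - 4)*(t + 1)*(t + 2)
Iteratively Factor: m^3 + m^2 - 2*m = (m)*(m^2 + m - 2) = m*(m + 2)*(m - 1)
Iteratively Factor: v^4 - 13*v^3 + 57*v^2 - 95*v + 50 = (v - 2)*(v^3 - 11*v^2 + 35*v - 25) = (v - 5)*(v - 2)*(v^2 - 6*v + 5) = (v - 5)*(v - 2)*(v - 1)*(v - 5)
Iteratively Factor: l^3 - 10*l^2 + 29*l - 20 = (l - 4)*(l^2 - 6*l + 5) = (l - 5)*(l - 4)*(l - 1)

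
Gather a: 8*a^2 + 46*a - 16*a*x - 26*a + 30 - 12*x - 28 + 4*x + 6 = 8*a^2 + a*(20 - 16*x) - 8*x + 8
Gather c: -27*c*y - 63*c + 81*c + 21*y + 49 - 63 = c*(18 - 27*y) + 21*y - 14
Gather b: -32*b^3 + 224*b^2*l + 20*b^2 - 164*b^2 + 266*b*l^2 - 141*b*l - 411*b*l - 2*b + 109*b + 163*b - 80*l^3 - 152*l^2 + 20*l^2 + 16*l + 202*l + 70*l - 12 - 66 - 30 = -32*b^3 + b^2*(224*l - 144) + b*(266*l^2 - 552*l + 270) - 80*l^3 - 132*l^2 + 288*l - 108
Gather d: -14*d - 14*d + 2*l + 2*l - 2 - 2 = -28*d + 4*l - 4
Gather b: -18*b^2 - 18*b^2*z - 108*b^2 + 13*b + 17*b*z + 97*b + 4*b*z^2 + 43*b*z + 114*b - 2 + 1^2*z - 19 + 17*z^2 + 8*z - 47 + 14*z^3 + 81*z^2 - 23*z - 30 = b^2*(-18*z - 126) + b*(4*z^2 + 60*z + 224) + 14*z^3 + 98*z^2 - 14*z - 98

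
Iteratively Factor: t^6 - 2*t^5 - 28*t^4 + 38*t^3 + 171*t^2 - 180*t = (t - 5)*(t^5 + 3*t^4 - 13*t^3 - 27*t^2 + 36*t) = (t - 5)*(t - 1)*(t^4 + 4*t^3 - 9*t^2 - 36*t) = (t - 5)*(t - 1)*(t + 3)*(t^3 + t^2 - 12*t) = (t - 5)*(t - 1)*(t + 3)*(t + 4)*(t^2 - 3*t) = t*(t - 5)*(t - 1)*(t + 3)*(t + 4)*(t - 3)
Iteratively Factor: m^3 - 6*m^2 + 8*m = (m)*(m^2 - 6*m + 8) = m*(m - 4)*(m - 2)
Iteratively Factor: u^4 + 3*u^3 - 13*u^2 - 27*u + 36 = (u + 3)*(u^3 - 13*u + 12) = (u + 3)*(u + 4)*(u^2 - 4*u + 3) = (u - 1)*(u + 3)*(u + 4)*(u - 3)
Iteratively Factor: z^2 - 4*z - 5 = (z + 1)*(z - 5)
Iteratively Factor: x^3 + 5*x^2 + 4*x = (x + 4)*(x^2 + x) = (x + 1)*(x + 4)*(x)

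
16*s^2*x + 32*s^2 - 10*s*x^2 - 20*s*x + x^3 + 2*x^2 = (-8*s + x)*(-2*s + x)*(x + 2)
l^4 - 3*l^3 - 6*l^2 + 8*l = l*(l - 4)*(l - 1)*(l + 2)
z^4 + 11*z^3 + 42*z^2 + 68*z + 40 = (z + 2)^3*(z + 5)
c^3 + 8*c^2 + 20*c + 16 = (c + 2)^2*(c + 4)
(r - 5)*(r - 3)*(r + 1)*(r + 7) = r^4 - 42*r^2 + 64*r + 105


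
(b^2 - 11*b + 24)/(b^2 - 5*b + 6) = (b - 8)/(b - 2)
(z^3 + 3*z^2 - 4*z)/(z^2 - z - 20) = z*(z - 1)/(z - 5)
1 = 1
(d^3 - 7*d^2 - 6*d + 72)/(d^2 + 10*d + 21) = (d^2 - 10*d + 24)/(d + 7)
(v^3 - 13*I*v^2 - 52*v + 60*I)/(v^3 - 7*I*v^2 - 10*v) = (v - 6*I)/v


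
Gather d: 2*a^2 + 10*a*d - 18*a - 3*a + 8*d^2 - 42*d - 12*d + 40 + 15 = 2*a^2 - 21*a + 8*d^2 + d*(10*a - 54) + 55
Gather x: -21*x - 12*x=-33*x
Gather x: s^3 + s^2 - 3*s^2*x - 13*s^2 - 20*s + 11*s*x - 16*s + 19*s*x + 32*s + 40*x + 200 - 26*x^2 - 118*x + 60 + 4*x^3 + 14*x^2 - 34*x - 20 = s^3 - 12*s^2 - 4*s + 4*x^3 - 12*x^2 + x*(-3*s^2 + 30*s - 112) + 240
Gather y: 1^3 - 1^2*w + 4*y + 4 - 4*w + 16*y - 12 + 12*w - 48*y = 7*w - 28*y - 7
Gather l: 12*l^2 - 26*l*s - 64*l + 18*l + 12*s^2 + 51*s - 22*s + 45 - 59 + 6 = 12*l^2 + l*(-26*s - 46) + 12*s^2 + 29*s - 8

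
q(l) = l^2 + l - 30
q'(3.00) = 7.00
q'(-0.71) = -0.42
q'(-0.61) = -0.22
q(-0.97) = -30.03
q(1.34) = -26.86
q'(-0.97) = -0.94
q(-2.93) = -24.35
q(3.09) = -17.36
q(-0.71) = -30.21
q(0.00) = -30.00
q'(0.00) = 1.00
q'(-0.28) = 0.44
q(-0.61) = -30.24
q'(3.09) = 7.18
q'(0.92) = 2.84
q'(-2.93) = -4.86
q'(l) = 2*l + 1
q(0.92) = -28.23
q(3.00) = -18.00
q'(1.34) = 3.68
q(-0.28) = -30.20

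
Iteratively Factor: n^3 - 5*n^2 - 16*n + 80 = (n + 4)*(n^2 - 9*n + 20) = (n - 5)*(n + 4)*(n - 4)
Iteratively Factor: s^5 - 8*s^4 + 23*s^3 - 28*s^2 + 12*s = (s - 2)*(s^4 - 6*s^3 + 11*s^2 - 6*s) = s*(s - 2)*(s^3 - 6*s^2 + 11*s - 6) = s*(s - 2)*(s - 1)*(s^2 - 5*s + 6) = s*(s - 3)*(s - 2)*(s - 1)*(s - 2)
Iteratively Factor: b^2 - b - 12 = (b - 4)*(b + 3)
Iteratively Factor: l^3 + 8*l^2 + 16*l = (l)*(l^2 + 8*l + 16) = l*(l + 4)*(l + 4)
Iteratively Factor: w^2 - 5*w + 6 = (w - 3)*(w - 2)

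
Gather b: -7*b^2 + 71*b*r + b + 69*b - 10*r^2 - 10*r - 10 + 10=-7*b^2 + b*(71*r + 70) - 10*r^2 - 10*r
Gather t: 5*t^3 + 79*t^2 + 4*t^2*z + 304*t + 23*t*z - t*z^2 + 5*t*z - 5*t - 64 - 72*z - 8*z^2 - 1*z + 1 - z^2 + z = 5*t^3 + t^2*(4*z + 79) + t*(-z^2 + 28*z + 299) - 9*z^2 - 72*z - 63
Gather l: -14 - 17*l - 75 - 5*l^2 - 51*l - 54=-5*l^2 - 68*l - 143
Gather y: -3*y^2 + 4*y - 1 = -3*y^2 + 4*y - 1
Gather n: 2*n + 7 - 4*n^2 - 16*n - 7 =-4*n^2 - 14*n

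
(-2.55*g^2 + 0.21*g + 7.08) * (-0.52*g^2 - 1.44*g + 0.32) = 1.326*g^4 + 3.5628*g^3 - 4.8*g^2 - 10.128*g + 2.2656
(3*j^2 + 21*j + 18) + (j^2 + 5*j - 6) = 4*j^2 + 26*j + 12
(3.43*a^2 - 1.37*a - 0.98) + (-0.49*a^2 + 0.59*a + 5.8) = 2.94*a^2 - 0.78*a + 4.82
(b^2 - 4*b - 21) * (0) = 0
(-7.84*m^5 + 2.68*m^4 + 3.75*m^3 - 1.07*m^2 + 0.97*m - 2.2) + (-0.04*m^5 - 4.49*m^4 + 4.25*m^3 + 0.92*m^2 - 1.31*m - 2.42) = -7.88*m^5 - 1.81*m^4 + 8.0*m^3 - 0.15*m^2 - 0.34*m - 4.62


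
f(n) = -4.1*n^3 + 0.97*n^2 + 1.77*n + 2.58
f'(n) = -12.3*n^2 + 1.94*n + 1.77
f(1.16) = -0.46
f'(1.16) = -12.53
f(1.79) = -14.66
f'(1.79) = -34.17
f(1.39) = -4.10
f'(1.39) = -19.30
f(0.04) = 2.65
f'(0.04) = 1.83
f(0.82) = 2.42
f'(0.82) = -4.91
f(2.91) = -85.09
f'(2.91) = -96.74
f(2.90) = -84.12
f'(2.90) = -96.05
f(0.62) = 3.07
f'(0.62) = -1.76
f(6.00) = -837.48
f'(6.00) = -429.39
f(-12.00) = 7205.82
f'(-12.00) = -1792.71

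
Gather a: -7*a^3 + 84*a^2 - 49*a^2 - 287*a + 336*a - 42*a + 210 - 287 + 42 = -7*a^3 + 35*a^2 + 7*a - 35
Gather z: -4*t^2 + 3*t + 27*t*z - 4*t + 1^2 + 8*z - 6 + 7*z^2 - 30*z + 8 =-4*t^2 - t + 7*z^2 + z*(27*t - 22) + 3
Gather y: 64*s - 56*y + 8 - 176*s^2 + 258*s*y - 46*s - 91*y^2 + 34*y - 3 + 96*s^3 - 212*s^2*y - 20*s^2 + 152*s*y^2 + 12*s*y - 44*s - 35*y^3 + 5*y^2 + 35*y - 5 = 96*s^3 - 196*s^2 - 26*s - 35*y^3 + y^2*(152*s - 86) + y*(-212*s^2 + 270*s + 13)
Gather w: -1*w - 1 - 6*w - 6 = -7*w - 7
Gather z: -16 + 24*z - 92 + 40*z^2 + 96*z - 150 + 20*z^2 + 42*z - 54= 60*z^2 + 162*z - 312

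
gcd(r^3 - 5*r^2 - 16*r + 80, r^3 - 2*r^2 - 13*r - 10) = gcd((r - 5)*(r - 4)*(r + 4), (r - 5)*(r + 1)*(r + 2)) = r - 5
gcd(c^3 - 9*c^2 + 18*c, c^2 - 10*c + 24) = c - 6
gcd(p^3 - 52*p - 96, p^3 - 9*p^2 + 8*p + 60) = p + 2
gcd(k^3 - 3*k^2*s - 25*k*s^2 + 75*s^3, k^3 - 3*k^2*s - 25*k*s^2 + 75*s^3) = k^3 - 3*k^2*s - 25*k*s^2 + 75*s^3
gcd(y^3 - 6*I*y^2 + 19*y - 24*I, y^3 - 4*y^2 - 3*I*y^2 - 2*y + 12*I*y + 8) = y - I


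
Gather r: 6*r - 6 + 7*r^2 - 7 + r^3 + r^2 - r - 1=r^3 + 8*r^2 + 5*r - 14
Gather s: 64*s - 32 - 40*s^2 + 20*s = -40*s^2 + 84*s - 32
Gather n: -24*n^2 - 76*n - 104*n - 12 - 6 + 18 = -24*n^2 - 180*n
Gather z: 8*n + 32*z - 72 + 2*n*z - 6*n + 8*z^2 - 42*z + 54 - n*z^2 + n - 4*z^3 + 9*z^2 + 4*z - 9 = 3*n - 4*z^3 + z^2*(17 - n) + z*(2*n - 6) - 27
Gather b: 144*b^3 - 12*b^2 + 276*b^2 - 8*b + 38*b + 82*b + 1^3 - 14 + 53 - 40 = 144*b^3 + 264*b^2 + 112*b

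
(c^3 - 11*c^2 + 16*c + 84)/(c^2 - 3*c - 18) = (c^2 - 5*c - 14)/(c + 3)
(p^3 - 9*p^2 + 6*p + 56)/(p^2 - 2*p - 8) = p - 7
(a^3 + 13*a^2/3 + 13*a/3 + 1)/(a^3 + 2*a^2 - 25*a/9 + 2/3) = 3*(3*a^2 + 4*a + 1)/(9*a^2 - 9*a + 2)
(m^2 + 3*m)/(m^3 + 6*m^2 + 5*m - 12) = m/(m^2 + 3*m - 4)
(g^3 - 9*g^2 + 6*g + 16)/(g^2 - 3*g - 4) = (g^2 - 10*g + 16)/(g - 4)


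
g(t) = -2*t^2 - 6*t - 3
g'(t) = -4*t - 6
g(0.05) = -3.30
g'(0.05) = -6.20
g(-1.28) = 1.40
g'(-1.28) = -0.88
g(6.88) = -138.95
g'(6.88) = -33.52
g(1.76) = -19.76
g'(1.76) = -13.04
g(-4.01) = -11.10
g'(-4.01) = 10.04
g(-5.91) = -37.40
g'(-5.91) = 17.64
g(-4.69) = -18.85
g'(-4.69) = 12.76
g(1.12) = -12.23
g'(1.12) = -10.48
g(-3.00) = -3.00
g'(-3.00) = 6.00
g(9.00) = -219.00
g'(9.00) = -42.00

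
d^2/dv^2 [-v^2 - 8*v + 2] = -2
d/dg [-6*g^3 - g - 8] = -18*g^2 - 1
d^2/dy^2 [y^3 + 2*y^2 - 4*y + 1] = 6*y + 4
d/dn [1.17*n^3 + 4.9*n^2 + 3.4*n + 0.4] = 3.51*n^2 + 9.8*n + 3.4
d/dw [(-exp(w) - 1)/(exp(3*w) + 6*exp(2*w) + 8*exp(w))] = (2*exp(3*w) + 9*exp(2*w) + 12*exp(w) + 8)*exp(-w)/(exp(4*w) + 12*exp(3*w) + 52*exp(2*w) + 96*exp(w) + 64)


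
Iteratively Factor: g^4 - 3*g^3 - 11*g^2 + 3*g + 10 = (g - 5)*(g^3 + 2*g^2 - g - 2) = (g - 5)*(g - 1)*(g^2 + 3*g + 2) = (g - 5)*(g - 1)*(g + 1)*(g + 2)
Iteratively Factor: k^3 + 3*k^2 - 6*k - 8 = (k + 4)*(k^2 - k - 2) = (k - 2)*(k + 4)*(k + 1)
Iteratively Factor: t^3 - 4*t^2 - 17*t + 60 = (t + 4)*(t^2 - 8*t + 15) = (t - 5)*(t + 4)*(t - 3)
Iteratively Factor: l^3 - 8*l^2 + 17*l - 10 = (l - 5)*(l^2 - 3*l + 2) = (l - 5)*(l - 2)*(l - 1)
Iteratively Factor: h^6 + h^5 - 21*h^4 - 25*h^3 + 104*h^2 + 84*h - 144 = (h + 2)*(h^5 - h^4 - 19*h^3 + 13*h^2 + 78*h - 72) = (h + 2)*(h + 3)*(h^4 - 4*h^3 - 7*h^2 + 34*h - 24) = (h - 1)*(h + 2)*(h + 3)*(h^3 - 3*h^2 - 10*h + 24) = (h - 2)*(h - 1)*(h + 2)*(h + 3)*(h^2 - h - 12) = (h - 2)*(h - 1)*(h + 2)*(h + 3)^2*(h - 4)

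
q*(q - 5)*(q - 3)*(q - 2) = q^4 - 10*q^3 + 31*q^2 - 30*q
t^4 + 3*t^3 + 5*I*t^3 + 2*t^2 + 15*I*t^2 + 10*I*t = t*(t + 1)*(t + 2)*(t + 5*I)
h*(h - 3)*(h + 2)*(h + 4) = h^4 + 3*h^3 - 10*h^2 - 24*h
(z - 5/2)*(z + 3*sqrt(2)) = z^2 - 5*z/2 + 3*sqrt(2)*z - 15*sqrt(2)/2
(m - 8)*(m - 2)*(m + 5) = m^3 - 5*m^2 - 34*m + 80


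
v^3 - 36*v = v*(v - 6)*(v + 6)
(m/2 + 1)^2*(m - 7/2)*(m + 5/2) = m^4/4 + 3*m^3/4 - 35*m^2/16 - 39*m/4 - 35/4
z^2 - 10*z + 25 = (z - 5)^2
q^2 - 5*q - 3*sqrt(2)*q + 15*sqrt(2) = (q - 5)*(q - 3*sqrt(2))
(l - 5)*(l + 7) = l^2 + 2*l - 35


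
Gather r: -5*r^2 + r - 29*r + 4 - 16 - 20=-5*r^2 - 28*r - 32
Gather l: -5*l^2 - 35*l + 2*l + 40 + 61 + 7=-5*l^2 - 33*l + 108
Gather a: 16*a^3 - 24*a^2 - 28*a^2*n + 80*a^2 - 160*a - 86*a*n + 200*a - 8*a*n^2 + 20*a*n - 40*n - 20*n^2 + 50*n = 16*a^3 + a^2*(56 - 28*n) + a*(-8*n^2 - 66*n + 40) - 20*n^2 + 10*n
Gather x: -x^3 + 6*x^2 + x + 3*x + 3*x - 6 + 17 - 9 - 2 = -x^3 + 6*x^2 + 7*x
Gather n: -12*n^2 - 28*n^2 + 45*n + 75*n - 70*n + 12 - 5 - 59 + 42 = -40*n^2 + 50*n - 10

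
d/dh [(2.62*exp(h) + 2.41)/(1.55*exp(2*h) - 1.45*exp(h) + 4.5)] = (-4.061*exp(2*h) - 7.471*exp(h) + 15.2845)*exp(h)/(2.4025*exp(4*h) - 4.495*exp(3*h) + 16.0525*exp(2*h) - 13.05*exp(h) + 20.25)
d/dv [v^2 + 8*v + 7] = 2*v + 8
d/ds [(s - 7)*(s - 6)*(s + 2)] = 3*s^2 - 22*s + 16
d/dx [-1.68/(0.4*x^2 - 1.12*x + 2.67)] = (1.344*x - 1.8816)/(0.4*x^2 - 1.12*x + 2.67)^2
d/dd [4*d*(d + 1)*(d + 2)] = 12*d^2 + 24*d + 8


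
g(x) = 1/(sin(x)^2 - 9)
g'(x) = -2*sin(x)*cos(x)/(sin(x)^2 - 9)^2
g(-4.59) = -0.12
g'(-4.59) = 0.00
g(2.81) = -0.11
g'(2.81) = 0.01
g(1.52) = -0.12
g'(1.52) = -0.00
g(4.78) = -0.12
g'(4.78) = 0.00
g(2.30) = -0.12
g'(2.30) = 0.01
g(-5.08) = -0.12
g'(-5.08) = -0.01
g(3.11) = -0.11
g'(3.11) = 0.00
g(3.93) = -0.12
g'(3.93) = -0.01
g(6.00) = -0.11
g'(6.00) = 0.01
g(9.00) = -0.11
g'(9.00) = 0.01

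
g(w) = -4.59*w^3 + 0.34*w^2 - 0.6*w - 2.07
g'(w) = -13.77*w^2 + 0.68*w - 0.6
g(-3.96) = 290.67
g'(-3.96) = -219.23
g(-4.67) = 475.63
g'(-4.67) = -304.08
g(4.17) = -331.49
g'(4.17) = -237.21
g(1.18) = -9.85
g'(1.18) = -18.97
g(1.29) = -12.13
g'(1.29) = -22.64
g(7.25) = -1737.70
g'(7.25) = -719.46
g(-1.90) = 31.78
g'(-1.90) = -51.60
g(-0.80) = 0.98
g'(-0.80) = -9.96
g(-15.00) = 15574.68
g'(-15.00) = -3109.05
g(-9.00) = 3376.98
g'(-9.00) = -1122.09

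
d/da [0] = 0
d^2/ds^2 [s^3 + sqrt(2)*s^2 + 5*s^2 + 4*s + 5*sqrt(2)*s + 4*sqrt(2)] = 6*s + 2*sqrt(2) + 10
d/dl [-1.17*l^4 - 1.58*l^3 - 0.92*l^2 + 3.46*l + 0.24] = -4.68*l^3 - 4.74*l^2 - 1.84*l + 3.46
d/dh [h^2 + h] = 2*h + 1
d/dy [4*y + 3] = 4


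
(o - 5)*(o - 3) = o^2 - 8*o + 15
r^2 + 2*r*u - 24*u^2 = (r - 4*u)*(r + 6*u)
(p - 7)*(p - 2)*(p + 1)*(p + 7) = p^4 - p^3 - 51*p^2 + 49*p + 98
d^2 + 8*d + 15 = (d + 3)*(d + 5)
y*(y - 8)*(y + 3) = y^3 - 5*y^2 - 24*y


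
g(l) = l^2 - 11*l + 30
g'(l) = 2*l - 11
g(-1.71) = 51.73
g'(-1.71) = -14.42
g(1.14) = 18.76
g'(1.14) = -8.72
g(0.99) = 20.09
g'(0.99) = -9.02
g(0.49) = 24.85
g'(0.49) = -10.02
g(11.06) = 30.66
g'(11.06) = 11.12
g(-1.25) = 45.31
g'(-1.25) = -13.50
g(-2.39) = 62.00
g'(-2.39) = -15.78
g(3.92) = 2.25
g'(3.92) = -3.16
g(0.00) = 30.00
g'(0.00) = -11.00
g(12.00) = 42.00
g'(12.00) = 13.00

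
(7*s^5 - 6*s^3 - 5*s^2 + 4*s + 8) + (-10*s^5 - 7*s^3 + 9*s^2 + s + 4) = -3*s^5 - 13*s^3 + 4*s^2 + 5*s + 12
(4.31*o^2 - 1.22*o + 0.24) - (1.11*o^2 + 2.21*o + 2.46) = 3.2*o^2 - 3.43*o - 2.22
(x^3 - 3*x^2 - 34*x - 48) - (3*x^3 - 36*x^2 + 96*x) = -2*x^3 + 33*x^2 - 130*x - 48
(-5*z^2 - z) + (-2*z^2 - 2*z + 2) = -7*z^2 - 3*z + 2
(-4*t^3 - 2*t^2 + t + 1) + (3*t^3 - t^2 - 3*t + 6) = -t^3 - 3*t^2 - 2*t + 7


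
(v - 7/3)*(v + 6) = v^2 + 11*v/3 - 14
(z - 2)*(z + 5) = z^2 + 3*z - 10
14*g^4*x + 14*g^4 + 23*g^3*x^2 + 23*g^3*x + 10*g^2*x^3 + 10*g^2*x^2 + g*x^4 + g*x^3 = (g + x)*(2*g + x)*(7*g + x)*(g*x + g)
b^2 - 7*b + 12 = (b - 4)*(b - 3)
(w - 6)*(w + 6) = w^2 - 36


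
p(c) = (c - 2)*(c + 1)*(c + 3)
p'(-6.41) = 92.62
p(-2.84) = 1.42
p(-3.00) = 0.00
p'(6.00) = 127.00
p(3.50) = 43.88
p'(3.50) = 45.75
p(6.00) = 252.00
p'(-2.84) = 7.84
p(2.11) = 1.75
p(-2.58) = 3.04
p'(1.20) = 4.12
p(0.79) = -8.21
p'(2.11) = 16.80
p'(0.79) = 0.03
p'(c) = (c - 2)*(c + 1) + (c - 2)*(c + 3) + (c + 1)*(c + 3) = 3*c^2 + 4*c - 5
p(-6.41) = -155.15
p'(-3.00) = 10.00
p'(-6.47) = 94.70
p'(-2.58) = 4.65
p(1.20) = -7.39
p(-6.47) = -160.77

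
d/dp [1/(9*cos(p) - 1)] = 9*sin(p)/(9*cos(p) - 1)^2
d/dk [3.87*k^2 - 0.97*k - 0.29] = 7.74*k - 0.97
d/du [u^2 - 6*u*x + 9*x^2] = 2*u - 6*x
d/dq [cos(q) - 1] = -sin(q)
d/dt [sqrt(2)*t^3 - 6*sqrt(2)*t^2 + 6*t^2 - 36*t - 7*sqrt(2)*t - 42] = 3*sqrt(2)*t^2 - 12*sqrt(2)*t + 12*t - 36 - 7*sqrt(2)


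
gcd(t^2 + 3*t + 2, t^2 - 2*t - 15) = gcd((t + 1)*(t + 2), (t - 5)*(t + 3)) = 1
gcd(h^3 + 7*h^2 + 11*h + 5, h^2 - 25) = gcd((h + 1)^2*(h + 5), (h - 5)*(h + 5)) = h + 5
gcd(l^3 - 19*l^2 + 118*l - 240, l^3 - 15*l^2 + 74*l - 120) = l^2 - 11*l + 30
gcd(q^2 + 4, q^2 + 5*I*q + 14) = q - 2*I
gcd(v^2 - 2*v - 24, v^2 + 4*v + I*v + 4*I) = v + 4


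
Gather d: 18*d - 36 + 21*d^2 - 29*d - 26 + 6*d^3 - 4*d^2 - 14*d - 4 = 6*d^3 + 17*d^2 - 25*d - 66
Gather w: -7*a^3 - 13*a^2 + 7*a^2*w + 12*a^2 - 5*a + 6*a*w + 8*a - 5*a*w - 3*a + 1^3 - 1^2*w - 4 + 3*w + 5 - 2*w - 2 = -7*a^3 - a^2 + w*(7*a^2 + a)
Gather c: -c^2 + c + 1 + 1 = -c^2 + c + 2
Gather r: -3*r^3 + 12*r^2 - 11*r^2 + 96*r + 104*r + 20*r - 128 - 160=-3*r^3 + r^2 + 220*r - 288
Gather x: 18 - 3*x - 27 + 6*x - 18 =3*x - 27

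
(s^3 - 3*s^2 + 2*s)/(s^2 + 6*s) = (s^2 - 3*s + 2)/(s + 6)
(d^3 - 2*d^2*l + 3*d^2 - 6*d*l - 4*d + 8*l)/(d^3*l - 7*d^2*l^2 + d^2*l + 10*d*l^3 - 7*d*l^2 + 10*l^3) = (d^2 + 3*d - 4)/(l*(d^2 - 5*d*l + d - 5*l))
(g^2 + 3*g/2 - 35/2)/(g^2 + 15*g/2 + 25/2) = (2*g - 7)/(2*g + 5)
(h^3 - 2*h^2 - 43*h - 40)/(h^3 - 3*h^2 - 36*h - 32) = (h + 5)/(h + 4)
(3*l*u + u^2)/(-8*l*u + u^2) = (3*l + u)/(-8*l + u)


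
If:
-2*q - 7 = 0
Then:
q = -7/2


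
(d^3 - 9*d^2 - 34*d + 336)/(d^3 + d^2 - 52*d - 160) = (d^2 - d - 42)/(d^2 + 9*d + 20)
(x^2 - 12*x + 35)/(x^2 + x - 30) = (x - 7)/(x + 6)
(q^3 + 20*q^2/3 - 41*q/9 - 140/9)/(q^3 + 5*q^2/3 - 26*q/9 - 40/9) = (q + 7)/(q + 2)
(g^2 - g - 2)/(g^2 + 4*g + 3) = (g - 2)/(g + 3)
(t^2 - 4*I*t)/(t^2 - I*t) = (t - 4*I)/(t - I)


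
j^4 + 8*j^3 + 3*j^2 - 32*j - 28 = (j - 2)*(j + 1)*(j + 2)*(j + 7)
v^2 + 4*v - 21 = (v - 3)*(v + 7)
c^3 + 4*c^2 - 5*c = c*(c - 1)*(c + 5)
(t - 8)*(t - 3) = t^2 - 11*t + 24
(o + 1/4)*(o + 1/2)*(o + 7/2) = o^3 + 17*o^2/4 + 11*o/4 + 7/16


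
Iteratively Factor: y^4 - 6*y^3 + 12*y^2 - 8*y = (y - 2)*(y^3 - 4*y^2 + 4*y) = y*(y - 2)*(y^2 - 4*y + 4) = y*(y - 2)^2*(y - 2)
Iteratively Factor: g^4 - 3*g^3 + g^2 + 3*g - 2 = (g - 1)*(g^3 - 2*g^2 - g + 2) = (g - 1)^2*(g^2 - g - 2) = (g - 2)*(g - 1)^2*(g + 1)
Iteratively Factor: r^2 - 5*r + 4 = (r - 1)*(r - 4)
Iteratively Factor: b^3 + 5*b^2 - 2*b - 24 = (b - 2)*(b^2 + 7*b + 12) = (b - 2)*(b + 3)*(b + 4)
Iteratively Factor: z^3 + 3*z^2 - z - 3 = (z - 1)*(z^2 + 4*z + 3) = (z - 1)*(z + 1)*(z + 3)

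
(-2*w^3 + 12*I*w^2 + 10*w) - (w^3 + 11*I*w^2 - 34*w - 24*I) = -3*w^3 + I*w^2 + 44*w + 24*I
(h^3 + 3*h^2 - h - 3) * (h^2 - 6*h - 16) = h^5 - 3*h^4 - 35*h^3 - 45*h^2 + 34*h + 48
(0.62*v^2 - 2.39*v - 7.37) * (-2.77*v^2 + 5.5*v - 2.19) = -1.7174*v^4 + 10.0303*v^3 + 5.9121*v^2 - 35.3009*v + 16.1403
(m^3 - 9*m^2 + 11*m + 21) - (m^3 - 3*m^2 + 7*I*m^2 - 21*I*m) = -6*m^2 - 7*I*m^2 + 11*m + 21*I*m + 21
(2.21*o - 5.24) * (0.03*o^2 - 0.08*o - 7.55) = 0.0663*o^3 - 0.334*o^2 - 16.2663*o + 39.562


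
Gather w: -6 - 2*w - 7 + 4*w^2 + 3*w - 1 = 4*w^2 + w - 14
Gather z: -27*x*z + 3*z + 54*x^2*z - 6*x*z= z*(54*x^2 - 33*x + 3)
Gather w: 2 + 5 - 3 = 4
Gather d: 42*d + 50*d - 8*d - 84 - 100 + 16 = 84*d - 168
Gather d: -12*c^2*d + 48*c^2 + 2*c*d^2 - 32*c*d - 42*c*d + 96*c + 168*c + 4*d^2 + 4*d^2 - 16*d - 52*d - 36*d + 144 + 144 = 48*c^2 + 264*c + d^2*(2*c + 8) + d*(-12*c^2 - 74*c - 104) + 288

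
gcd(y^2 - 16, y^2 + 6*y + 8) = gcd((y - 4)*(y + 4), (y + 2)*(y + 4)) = y + 4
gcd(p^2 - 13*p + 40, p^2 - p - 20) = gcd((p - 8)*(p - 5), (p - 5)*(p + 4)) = p - 5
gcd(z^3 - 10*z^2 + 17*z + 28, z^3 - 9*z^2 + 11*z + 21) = z^2 - 6*z - 7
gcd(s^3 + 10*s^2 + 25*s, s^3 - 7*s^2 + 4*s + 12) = 1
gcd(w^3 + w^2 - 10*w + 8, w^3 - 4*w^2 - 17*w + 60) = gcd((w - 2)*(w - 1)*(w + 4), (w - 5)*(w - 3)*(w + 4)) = w + 4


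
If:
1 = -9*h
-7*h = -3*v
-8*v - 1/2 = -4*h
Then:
No Solution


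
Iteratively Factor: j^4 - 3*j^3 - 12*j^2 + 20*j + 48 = (j - 3)*(j^3 - 12*j - 16) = (j - 3)*(j + 2)*(j^2 - 2*j - 8) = (j - 4)*(j - 3)*(j + 2)*(j + 2)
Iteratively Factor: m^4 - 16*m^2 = (m - 4)*(m^3 + 4*m^2) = m*(m - 4)*(m^2 + 4*m) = m^2*(m - 4)*(m + 4)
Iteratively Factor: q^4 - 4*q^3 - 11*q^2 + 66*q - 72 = (q + 4)*(q^3 - 8*q^2 + 21*q - 18) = (q - 3)*(q + 4)*(q^2 - 5*q + 6) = (q - 3)^2*(q + 4)*(q - 2)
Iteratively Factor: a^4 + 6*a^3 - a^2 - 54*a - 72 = (a + 4)*(a^3 + 2*a^2 - 9*a - 18) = (a - 3)*(a + 4)*(a^2 + 5*a + 6) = (a - 3)*(a + 2)*(a + 4)*(a + 3)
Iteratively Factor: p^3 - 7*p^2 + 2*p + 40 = (p - 5)*(p^2 - 2*p - 8) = (p - 5)*(p + 2)*(p - 4)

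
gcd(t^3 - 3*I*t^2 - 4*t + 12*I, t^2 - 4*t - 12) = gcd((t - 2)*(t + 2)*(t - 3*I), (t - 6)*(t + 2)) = t + 2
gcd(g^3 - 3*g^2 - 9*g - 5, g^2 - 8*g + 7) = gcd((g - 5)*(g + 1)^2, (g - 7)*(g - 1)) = 1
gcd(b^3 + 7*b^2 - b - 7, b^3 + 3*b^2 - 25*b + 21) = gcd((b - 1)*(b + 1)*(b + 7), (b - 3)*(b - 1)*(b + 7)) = b^2 + 6*b - 7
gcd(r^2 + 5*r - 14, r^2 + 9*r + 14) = r + 7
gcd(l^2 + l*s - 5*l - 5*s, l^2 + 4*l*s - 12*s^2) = 1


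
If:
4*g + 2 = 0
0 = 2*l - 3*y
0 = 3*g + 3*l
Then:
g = -1/2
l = 1/2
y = 1/3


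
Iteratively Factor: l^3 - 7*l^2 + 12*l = (l - 4)*(l^2 - 3*l) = l*(l - 4)*(l - 3)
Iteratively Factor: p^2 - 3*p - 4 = (p + 1)*(p - 4)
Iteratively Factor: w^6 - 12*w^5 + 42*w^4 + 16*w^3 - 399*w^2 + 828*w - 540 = (w - 2)*(w^5 - 10*w^4 + 22*w^3 + 60*w^2 - 279*w + 270) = (w - 5)*(w - 2)*(w^4 - 5*w^3 - 3*w^2 + 45*w - 54) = (w - 5)*(w - 3)*(w - 2)*(w^3 - 2*w^2 - 9*w + 18) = (w - 5)*(w - 3)*(w - 2)*(w + 3)*(w^2 - 5*w + 6) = (w - 5)*(w - 3)*(w - 2)^2*(w + 3)*(w - 3)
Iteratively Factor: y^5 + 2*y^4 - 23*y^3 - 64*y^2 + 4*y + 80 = (y + 2)*(y^4 - 23*y^2 - 18*y + 40) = (y + 2)^2*(y^3 - 2*y^2 - 19*y + 20) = (y - 5)*(y + 2)^2*(y^2 + 3*y - 4) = (y - 5)*(y + 2)^2*(y + 4)*(y - 1)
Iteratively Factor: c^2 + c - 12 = (c - 3)*(c + 4)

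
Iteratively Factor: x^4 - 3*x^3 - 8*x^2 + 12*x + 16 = (x + 1)*(x^3 - 4*x^2 - 4*x + 16) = (x - 4)*(x + 1)*(x^2 - 4) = (x - 4)*(x + 1)*(x + 2)*(x - 2)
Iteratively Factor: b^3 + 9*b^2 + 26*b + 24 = (b + 2)*(b^2 + 7*b + 12) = (b + 2)*(b + 4)*(b + 3)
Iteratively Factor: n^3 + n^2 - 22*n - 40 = (n - 5)*(n^2 + 6*n + 8) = (n - 5)*(n + 4)*(n + 2)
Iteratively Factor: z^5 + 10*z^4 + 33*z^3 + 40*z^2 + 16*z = (z)*(z^4 + 10*z^3 + 33*z^2 + 40*z + 16) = z*(z + 1)*(z^3 + 9*z^2 + 24*z + 16) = z*(z + 1)*(z + 4)*(z^2 + 5*z + 4) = z*(z + 1)*(z + 4)^2*(z + 1)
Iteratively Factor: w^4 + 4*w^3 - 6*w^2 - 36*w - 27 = (w - 3)*(w^3 + 7*w^2 + 15*w + 9) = (w - 3)*(w + 3)*(w^2 + 4*w + 3) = (w - 3)*(w + 1)*(w + 3)*(w + 3)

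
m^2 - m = m*(m - 1)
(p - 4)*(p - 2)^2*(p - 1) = p^4 - 9*p^3 + 28*p^2 - 36*p + 16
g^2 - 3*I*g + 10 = (g - 5*I)*(g + 2*I)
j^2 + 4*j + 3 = (j + 1)*(j + 3)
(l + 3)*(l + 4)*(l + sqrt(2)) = l^3 + sqrt(2)*l^2 + 7*l^2 + 7*sqrt(2)*l + 12*l + 12*sqrt(2)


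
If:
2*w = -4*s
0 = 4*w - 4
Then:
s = -1/2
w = 1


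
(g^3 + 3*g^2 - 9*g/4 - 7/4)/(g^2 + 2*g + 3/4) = (2*g^2 + 5*g - 7)/(2*g + 3)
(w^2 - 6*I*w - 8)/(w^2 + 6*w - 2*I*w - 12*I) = (w - 4*I)/(w + 6)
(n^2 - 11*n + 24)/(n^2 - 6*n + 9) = (n - 8)/(n - 3)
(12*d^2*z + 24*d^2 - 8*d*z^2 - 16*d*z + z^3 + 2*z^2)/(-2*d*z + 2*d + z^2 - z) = (-6*d*z - 12*d + z^2 + 2*z)/(z - 1)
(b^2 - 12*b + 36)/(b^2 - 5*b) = (b^2 - 12*b + 36)/(b*(b - 5))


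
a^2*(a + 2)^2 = a^4 + 4*a^3 + 4*a^2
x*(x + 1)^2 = x^3 + 2*x^2 + x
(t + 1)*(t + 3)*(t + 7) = t^3 + 11*t^2 + 31*t + 21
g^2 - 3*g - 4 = (g - 4)*(g + 1)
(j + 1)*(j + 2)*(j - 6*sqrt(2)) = j^3 - 6*sqrt(2)*j^2 + 3*j^2 - 18*sqrt(2)*j + 2*j - 12*sqrt(2)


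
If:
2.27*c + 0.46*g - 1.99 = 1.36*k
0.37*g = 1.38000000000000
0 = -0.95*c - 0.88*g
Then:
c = -3.45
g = 3.73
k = -5.97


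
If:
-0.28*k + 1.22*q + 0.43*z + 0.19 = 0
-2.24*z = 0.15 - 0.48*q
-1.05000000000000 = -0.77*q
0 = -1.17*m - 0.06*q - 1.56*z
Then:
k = 6.97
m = -0.37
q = 1.36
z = 0.23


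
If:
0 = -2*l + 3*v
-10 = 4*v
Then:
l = -15/4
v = -5/2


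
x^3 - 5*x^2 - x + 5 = (x - 5)*(x - 1)*(x + 1)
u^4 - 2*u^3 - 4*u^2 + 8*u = u*(u - 2)^2*(u + 2)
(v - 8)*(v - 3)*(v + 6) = v^3 - 5*v^2 - 42*v + 144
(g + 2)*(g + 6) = g^2 + 8*g + 12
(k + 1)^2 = k^2 + 2*k + 1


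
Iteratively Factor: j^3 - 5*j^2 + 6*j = (j - 2)*(j^2 - 3*j) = (j - 3)*(j - 2)*(j)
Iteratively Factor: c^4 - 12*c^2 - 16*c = (c + 2)*(c^3 - 2*c^2 - 8*c) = c*(c + 2)*(c^2 - 2*c - 8) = c*(c - 4)*(c + 2)*(c + 2)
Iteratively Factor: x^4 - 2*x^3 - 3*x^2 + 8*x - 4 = (x - 1)*(x^3 - x^2 - 4*x + 4) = (x - 1)*(x + 2)*(x^2 - 3*x + 2) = (x - 1)^2*(x + 2)*(x - 2)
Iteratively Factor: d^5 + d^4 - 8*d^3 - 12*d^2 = (d)*(d^4 + d^3 - 8*d^2 - 12*d) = d*(d - 3)*(d^3 + 4*d^2 + 4*d) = d*(d - 3)*(d + 2)*(d^2 + 2*d) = d*(d - 3)*(d + 2)^2*(d)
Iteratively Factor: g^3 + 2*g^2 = (g)*(g^2 + 2*g) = g^2*(g + 2)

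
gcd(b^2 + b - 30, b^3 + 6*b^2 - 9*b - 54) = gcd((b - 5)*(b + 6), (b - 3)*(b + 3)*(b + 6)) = b + 6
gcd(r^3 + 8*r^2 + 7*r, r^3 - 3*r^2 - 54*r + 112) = r + 7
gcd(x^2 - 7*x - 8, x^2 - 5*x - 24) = x - 8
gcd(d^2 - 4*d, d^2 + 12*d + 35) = 1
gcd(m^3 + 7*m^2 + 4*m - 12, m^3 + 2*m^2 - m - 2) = m^2 + m - 2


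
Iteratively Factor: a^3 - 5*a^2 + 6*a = (a - 2)*(a^2 - 3*a) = a*(a - 2)*(a - 3)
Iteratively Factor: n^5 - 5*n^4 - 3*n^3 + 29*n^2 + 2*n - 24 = (n - 3)*(n^4 - 2*n^3 - 9*n^2 + 2*n + 8) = (n - 3)*(n - 1)*(n^3 - n^2 - 10*n - 8) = (n - 4)*(n - 3)*(n - 1)*(n^2 + 3*n + 2) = (n - 4)*(n - 3)*(n - 1)*(n + 2)*(n + 1)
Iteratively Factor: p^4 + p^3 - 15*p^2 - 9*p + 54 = (p + 3)*(p^3 - 2*p^2 - 9*p + 18) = (p - 3)*(p + 3)*(p^2 + p - 6) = (p - 3)*(p + 3)^2*(p - 2)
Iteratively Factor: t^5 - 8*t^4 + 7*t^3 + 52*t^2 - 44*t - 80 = (t - 2)*(t^4 - 6*t^3 - 5*t^2 + 42*t + 40) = (t - 2)*(t + 1)*(t^3 - 7*t^2 + 2*t + 40) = (t - 5)*(t - 2)*(t + 1)*(t^2 - 2*t - 8) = (t - 5)*(t - 2)*(t + 1)*(t + 2)*(t - 4)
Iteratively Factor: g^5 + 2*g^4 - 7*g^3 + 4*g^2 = (g)*(g^4 + 2*g^3 - 7*g^2 + 4*g) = g*(g - 1)*(g^3 + 3*g^2 - 4*g) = g^2*(g - 1)*(g^2 + 3*g - 4) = g^2*(g - 1)^2*(g + 4)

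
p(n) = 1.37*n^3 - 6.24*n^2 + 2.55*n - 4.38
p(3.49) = -13.25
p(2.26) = -14.67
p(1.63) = -10.87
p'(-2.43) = 57.15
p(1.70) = -11.35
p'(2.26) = -4.66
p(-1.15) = -17.65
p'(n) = 4.11*n^2 - 12.48*n + 2.55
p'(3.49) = 9.06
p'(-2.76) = 68.30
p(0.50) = -4.49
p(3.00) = -15.90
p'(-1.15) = 22.34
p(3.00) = -15.90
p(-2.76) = -87.76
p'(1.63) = -6.87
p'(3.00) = 2.10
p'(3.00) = 2.10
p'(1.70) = -6.79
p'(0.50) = -2.66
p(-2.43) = -67.08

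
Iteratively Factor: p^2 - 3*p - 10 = (p - 5)*(p + 2)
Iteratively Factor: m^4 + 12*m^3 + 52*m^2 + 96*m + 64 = (m + 4)*(m^3 + 8*m^2 + 20*m + 16) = (m + 2)*(m + 4)*(m^2 + 6*m + 8) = (m + 2)^2*(m + 4)*(m + 4)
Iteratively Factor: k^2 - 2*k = (k)*(k - 2)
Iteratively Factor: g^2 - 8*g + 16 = (g - 4)*(g - 4)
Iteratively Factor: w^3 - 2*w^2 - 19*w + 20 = (w + 4)*(w^2 - 6*w + 5) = (w - 1)*(w + 4)*(w - 5)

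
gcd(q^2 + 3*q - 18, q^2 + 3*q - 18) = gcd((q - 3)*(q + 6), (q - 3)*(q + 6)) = q^2 + 3*q - 18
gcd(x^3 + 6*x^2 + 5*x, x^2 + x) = x^2 + x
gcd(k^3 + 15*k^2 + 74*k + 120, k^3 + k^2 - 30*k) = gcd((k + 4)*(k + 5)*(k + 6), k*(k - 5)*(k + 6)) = k + 6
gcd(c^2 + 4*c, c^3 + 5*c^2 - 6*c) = c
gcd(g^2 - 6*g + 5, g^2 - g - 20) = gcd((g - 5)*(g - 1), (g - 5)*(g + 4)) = g - 5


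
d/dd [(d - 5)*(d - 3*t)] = 2*d - 3*t - 5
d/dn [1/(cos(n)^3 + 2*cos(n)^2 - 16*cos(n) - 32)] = (3*cos(n)^2 + 4*cos(n) - 16)*sin(n)/(cos(n)^3 + 2*cos(n)^2 - 16*cos(n) - 32)^2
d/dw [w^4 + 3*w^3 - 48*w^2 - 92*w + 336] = 4*w^3 + 9*w^2 - 96*w - 92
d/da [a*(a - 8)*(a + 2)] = 3*a^2 - 12*a - 16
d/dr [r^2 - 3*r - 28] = 2*r - 3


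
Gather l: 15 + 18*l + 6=18*l + 21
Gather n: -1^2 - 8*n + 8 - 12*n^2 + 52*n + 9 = -12*n^2 + 44*n + 16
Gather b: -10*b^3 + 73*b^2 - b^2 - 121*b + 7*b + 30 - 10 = -10*b^3 + 72*b^2 - 114*b + 20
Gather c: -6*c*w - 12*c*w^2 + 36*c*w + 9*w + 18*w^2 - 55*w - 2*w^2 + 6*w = c*(-12*w^2 + 30*w) + 16*w^2 - 40*w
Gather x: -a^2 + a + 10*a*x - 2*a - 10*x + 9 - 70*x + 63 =-a^2 - a + x*(10*a - 80) + 72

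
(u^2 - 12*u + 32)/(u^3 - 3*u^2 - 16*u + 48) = (u - 8)/(u^2 + u - 12)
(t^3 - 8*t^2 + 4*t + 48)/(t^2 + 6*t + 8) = (t^2 - 10*t + 24)/(t + 4)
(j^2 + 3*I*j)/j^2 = (j + 3*I)/j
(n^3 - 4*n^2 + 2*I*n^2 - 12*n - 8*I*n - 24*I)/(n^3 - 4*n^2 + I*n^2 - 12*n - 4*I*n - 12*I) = (n + 2*I)/(n + I)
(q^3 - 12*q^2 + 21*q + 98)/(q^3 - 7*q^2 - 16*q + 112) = (q^2 - 5*q - 14)/(q^2 - 16)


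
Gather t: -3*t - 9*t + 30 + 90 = 120 - 12*t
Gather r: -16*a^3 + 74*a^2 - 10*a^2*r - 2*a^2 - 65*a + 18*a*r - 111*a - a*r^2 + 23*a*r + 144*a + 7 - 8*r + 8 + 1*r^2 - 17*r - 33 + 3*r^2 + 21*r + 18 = -16*a^3 + 72*a^2 - 32*a + r^2*(4 - a) + r*(-10*a^2 + 41*a - 4)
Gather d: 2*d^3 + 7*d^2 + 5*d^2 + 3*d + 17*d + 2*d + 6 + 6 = 2*d^3 + 12*d^2 + 22*d + 12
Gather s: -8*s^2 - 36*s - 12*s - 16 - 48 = -8*s^2 - 48*s - 64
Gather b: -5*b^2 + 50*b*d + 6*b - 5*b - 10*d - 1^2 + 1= -5*b^2 + b*(50*d + 1) - 10*d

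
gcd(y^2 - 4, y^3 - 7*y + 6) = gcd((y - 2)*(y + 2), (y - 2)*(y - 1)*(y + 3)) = y - 2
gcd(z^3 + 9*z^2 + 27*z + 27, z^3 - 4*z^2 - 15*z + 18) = z + 3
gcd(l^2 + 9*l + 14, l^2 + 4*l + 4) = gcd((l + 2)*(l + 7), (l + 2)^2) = l + 2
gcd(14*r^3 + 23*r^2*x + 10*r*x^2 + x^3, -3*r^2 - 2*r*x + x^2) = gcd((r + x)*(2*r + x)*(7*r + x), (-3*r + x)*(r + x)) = r + x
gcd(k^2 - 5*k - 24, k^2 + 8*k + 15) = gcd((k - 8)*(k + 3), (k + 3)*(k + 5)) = k + 3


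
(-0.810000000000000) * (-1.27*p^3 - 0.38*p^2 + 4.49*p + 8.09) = 1.0287*p^3 + 0.3078*p^2 - 3.6369*p - 6.5529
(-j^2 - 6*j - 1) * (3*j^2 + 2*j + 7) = -3*j^4 - 20*j^3 - 22*j^2 - 44*j - 7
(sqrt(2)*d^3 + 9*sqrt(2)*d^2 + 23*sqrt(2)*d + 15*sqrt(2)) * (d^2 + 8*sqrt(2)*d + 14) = sqrt(2)*d^5 + 9*sqrt(2)*d^4 + 16*d^4 + 37*sqrt(2)*d^3 + 144*d^3 + 141*sqrt(2)*d^2 + 368*d^2 + 240*d + 322*sqrt(2)*d + 210*sqrt(2)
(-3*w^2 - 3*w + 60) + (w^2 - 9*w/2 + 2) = -2*w^2 - 15*w/2 + 62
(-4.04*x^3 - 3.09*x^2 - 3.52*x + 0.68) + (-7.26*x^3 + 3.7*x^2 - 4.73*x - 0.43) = -11.3*x^3 + 0.61*x^2 - 8.25*x + 0.25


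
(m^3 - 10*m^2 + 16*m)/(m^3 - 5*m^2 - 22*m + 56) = m*(m - 8)/(m^2 - 3*m - 28)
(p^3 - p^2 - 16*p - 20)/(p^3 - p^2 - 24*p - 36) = (p^2 - 3*p - 10)/(p^2 - 3*p - 18)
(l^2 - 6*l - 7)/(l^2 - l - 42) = (l + 1)/(l + 6)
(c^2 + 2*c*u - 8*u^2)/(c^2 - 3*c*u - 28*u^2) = (-c + 2*u)/(-c + 7*u)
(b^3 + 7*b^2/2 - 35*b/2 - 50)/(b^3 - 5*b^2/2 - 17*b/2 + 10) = (b + 5)/(b - 1)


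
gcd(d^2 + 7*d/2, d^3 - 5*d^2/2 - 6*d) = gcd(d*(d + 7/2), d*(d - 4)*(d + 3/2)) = d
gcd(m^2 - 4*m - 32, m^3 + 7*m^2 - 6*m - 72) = m + 4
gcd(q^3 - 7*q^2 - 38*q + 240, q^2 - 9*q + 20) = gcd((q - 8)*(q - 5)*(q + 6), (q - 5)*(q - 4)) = q - 5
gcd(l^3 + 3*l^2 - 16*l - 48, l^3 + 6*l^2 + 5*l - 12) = l^2 + 7*l + 12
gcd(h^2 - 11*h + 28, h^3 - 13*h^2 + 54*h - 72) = h - 4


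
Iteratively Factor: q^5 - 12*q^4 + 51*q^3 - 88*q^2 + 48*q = (q)*(q^4 - 12*q^3 + 51*q^2 - 88*q + 48) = q*(q - 3)*(q^3 - 9*q^2 + 24*q - 16) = q*(q - 4)*(q - 3)*(q^2 - 5*q + 4) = q*(q - 4)*(q - 3)*(q - 1)*(q - 4)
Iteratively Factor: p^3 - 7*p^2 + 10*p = (p - 2)*(p^2 - 5*p) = p*(p - 2)*(p - 5)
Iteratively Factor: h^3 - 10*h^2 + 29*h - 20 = (h - 5)*(h^2 - 5*h + 4) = (h - 5)*(h - 4)*(h - 1)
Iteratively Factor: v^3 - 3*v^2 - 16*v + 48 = (v - 3)*(v^2 - 16) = (v - 3)*(v + 4)*(v - 4)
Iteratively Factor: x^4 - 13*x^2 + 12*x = (x + 4)*(x^3 - 4*x^2 + 3*x) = (x - 3)*(x + 4)*(x^2 - x) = (x - 3)*(x - 1)*(x + 4)*(x)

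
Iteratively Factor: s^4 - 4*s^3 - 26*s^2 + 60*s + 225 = (s + 3)*(s^3 - 7*s^2 - 5*s + 75) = (s + 3)^2*(s^2 - 10*s + 25) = (s - 5)*(s + 3)^2*(s - 5)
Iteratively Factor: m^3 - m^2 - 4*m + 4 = (m - 1)*(m^2 - 4) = (m - 2)*(m - 1)*(m + 2)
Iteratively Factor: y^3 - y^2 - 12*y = (y - 4)*(y^2 + 3*y) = y*(y - 4)*(y + 3)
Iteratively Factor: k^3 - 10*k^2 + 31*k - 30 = (k - 2)*(k^2 - 8*k + 15) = (k - 5)*(k - 2)*(k - 3)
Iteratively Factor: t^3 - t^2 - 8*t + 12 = (t + 3)*(t^2 - 4*t + 4) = (t - 2)*(t + 3)*(t - 2)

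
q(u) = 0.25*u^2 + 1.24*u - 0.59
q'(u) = 0.5*u + 1.24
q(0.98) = 0.87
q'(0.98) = 1.73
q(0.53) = 0.14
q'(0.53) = 1.50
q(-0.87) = -1.48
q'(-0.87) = 0.80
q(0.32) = -0.17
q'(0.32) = 1.40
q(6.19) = 16.66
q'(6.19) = 4.34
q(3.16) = 5.82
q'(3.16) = 2.82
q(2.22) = 3.39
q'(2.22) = 2.35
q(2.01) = 2.91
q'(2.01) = 2.24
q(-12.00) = 20.53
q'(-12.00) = -4.76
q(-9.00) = 8.50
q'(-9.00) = -3.26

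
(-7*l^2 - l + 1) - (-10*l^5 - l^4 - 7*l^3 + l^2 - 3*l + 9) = 10*l^5 + l^4 + 7*l^3 - 8*l^2 + 2*l - 8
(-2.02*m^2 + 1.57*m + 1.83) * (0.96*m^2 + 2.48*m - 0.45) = -1.9392*m^4 - 3.5024*m^3 + 6.5594*m^2 + 3.8319*m - 0.8235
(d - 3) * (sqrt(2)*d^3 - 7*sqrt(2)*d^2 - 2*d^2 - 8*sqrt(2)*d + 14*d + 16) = sqrt(2)*d^4 - 10*sqrt(2)*d^3 - 2*d^3 + 13*sqrt(2)*d^2 + 20*d^2 - 26*d + 24*sqrt(2)*d - 48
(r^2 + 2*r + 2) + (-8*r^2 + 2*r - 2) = -7*r^2 + 4*r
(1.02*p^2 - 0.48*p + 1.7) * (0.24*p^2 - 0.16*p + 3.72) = 0.2448*p^4 - 0.2784*p^3 + 4.2792*p^2 - 2.0576*p + 6.324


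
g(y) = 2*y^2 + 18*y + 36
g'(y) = 4*y + 18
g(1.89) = 77.16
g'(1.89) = 25.56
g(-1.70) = 11.18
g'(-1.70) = 11.20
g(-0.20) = 32.48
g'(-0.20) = 17.20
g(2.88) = 104.43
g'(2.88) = 29.52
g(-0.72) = 24.08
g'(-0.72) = 15.12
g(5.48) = 194.70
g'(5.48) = 39.92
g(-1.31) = 15.85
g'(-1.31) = 12.76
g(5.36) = 189.94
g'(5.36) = 39.44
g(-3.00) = 0.00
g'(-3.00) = 6.00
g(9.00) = 360.00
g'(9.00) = 54.00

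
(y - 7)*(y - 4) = y^2 - 11*y + 28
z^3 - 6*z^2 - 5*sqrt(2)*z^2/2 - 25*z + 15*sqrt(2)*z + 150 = (z - 6)*(z - 5*sqrt(2))*(z + 5*sqrt(2)/2)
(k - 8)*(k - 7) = k^2 - 15*k + 56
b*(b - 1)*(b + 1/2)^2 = b^4 - 3*b^2/4 - b/4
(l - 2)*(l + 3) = l^2 + l - 6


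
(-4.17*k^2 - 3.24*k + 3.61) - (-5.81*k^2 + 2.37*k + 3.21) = 1.64*k^2 - 5.61*k + 0.4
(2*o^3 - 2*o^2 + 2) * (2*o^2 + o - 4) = 4*o^5 - 2*o^4 - 10*o^3 + 12*o^2 + 2*o - 8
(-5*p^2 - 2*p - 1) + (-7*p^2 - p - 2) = -12*p^2 - 3*p - 3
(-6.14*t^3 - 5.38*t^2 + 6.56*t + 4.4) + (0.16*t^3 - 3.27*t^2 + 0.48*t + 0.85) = -5.98*t^3 - 8.65*t^2 + 7.04*t + 5.25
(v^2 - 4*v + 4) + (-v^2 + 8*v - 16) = 4*v - 12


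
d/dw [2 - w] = -1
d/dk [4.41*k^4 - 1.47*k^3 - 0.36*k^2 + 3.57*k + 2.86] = 17.64*k^3 - 4.41*k^2 - 0.72*k + 3.57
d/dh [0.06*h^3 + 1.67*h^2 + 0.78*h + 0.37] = 0.18*h^2 + 3.34*h + 0.78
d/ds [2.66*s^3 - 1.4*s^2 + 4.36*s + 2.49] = 7.98*s^2 - 2.8*s + 4.36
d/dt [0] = 0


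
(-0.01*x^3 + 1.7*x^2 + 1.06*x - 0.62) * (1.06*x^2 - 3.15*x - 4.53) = -0.0106*x^5 + 1.8335*x^4 - 4.1861*x^3 - 11.6972*x^2 - 2.8488*x + 2.8086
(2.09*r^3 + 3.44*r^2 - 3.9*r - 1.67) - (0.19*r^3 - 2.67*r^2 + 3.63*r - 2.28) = 1.9*r^3 + 6.11*r^2 - 7.53*r + 0.61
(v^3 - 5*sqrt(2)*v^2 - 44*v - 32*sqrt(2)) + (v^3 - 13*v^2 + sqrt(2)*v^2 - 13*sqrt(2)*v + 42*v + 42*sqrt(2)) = 2*v^3 - 13*v^2 - 4*sqrt(2)*v^2 - 13*sqrt(2)*v - 2*v + 10*sqrt(2)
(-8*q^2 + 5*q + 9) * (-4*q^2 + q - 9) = 32*q^4 - 28*q^3 + 41*q^2 - 36*q - 81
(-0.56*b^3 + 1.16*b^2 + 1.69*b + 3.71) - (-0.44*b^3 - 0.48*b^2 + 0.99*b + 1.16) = -0.12*b^3 + 1.64*b^2 + 0.7*b + 2.55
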